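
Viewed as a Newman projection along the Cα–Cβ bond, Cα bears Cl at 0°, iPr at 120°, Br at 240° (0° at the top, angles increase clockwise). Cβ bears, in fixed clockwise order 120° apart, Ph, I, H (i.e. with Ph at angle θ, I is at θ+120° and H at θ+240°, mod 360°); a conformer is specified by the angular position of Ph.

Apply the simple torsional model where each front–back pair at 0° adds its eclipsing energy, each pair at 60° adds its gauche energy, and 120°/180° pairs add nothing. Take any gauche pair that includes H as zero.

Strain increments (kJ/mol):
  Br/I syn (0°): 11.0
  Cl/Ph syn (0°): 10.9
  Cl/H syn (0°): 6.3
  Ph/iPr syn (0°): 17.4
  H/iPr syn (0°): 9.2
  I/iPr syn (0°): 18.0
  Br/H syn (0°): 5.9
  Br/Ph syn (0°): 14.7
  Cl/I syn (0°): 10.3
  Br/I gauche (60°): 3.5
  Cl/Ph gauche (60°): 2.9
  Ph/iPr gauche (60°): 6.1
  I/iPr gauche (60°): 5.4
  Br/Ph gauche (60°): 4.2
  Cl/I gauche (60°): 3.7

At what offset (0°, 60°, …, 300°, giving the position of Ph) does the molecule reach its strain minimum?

Ph at 0° (eclipsed): Cl–Ph eclipsed, iPr–I eclipsed, Br–H eclipsed; 10.9 + 18.0 + 5.9 = 34.8 kJ/mol.
Ph at 60° (staggered): Cl–Ph gauche, iPr–Ph gauche, iPr–I gauche, Br–I gauche; 2.9 + 6.1 + 5.4 + 3.5 = 17.9 kJ/mol.
Ph at 120° (eclipsed): Cl–H eclipsed, iPr–Ph eclipsed, Br–I eclipsed; 6.3 + 17.4 + 11.0 = 34.7 kJ/mol.
Ph at 180° (staggered): Cl–I gauche, iPr–Ph gauche, Br–Ph gauche, Br–I gauche; 3.7 + 6.1 + 4.2 + 3.5 = 17.5 kJ/mol.
Ph at 240° (eclipsed): Cl–I eclipsed, iPr–H eclipsed, Br–Ph eclipsed; 10.3 + 9.2 + 14.7 = 34.2 kJ/mol.
Ph at 300° (staggered): Cl–Ph gauche, Cl–I gauche, iPr–I gauche, Br–Ph gauche; 2.9 + 3.7 + 5.4 + 4.2 = 16.2 kJ/mol.
The minimum (16.2 kJ/mol) occurs with Ph at 300°.

300°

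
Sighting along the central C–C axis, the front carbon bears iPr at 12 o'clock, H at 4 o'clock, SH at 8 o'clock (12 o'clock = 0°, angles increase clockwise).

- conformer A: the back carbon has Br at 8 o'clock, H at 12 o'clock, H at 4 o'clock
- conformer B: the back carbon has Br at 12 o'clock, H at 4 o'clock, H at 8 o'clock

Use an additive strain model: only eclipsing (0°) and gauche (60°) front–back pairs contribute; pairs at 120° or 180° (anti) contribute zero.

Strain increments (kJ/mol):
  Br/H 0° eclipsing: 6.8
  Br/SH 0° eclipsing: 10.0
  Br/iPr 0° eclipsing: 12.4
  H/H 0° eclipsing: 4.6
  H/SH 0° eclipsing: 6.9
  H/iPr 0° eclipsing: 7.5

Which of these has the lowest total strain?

A

A (eclipsed): iPr(0°)/H(0°) eclipsed 7.5; H(120°)/H(120°) eclipsed 4.6; SH(240°)/Br(240°) eclipsed 10.0 → 22.1 kJ/mol.
B (eclipsed): iPr(0°)/Br(0°) eclipsed 12.4; H(120°)/H(120°) eclipsed 4.6; SH(240°)/H(240°) eclipsed 6.9 → 23.9 kJ/mol.
A has the lowest total (22.1 kJ/mol).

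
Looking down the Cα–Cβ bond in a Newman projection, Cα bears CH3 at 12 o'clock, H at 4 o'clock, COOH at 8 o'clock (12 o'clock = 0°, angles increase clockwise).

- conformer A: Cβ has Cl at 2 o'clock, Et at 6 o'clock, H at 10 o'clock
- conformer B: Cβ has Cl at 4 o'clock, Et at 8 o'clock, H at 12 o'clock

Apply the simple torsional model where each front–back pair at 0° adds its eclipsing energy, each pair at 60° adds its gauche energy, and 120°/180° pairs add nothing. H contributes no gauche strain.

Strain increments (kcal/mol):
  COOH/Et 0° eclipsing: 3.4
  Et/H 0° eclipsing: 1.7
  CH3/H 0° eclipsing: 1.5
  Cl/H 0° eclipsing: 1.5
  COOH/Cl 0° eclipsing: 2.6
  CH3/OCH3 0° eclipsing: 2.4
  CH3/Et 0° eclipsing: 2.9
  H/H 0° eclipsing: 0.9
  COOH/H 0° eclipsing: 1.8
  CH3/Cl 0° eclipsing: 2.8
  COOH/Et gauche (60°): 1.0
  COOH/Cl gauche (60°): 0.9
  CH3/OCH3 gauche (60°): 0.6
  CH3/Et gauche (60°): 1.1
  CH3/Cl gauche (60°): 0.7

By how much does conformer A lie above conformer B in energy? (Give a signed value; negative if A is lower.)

A (staggered): CH3–Cl gauche, COOH–Et gauche; 0.7 + 1.0 = 1.7 kcal/mol.
B (eclipsed): CH3–H eclipsed, H–Cl eclipsed, COOH–Et eclipsed; 1.5 + 1.5 + 3.4 = 6.4 kcal/mol.
E(A) − E(B) = 1.7 − 6.4 = -4.7 kcal/mol.

-4.7 kcal/mol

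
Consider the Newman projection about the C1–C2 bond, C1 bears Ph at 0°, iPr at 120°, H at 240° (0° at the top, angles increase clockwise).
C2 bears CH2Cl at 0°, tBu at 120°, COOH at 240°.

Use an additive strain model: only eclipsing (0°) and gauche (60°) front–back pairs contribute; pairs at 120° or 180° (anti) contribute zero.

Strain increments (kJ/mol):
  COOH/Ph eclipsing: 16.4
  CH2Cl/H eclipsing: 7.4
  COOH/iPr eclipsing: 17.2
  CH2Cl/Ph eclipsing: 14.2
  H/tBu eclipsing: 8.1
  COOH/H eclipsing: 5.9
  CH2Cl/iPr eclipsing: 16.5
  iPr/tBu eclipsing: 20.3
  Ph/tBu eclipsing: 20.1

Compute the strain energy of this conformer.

This conformer (eclipsed): Ph–CH2Cl eclipsed, iPr–tBu eclipsed, H–COOH eclipsed; 14.2 + 20.3 + 5.9 = 40.4 kJ/mol.

40.4 kJ/mol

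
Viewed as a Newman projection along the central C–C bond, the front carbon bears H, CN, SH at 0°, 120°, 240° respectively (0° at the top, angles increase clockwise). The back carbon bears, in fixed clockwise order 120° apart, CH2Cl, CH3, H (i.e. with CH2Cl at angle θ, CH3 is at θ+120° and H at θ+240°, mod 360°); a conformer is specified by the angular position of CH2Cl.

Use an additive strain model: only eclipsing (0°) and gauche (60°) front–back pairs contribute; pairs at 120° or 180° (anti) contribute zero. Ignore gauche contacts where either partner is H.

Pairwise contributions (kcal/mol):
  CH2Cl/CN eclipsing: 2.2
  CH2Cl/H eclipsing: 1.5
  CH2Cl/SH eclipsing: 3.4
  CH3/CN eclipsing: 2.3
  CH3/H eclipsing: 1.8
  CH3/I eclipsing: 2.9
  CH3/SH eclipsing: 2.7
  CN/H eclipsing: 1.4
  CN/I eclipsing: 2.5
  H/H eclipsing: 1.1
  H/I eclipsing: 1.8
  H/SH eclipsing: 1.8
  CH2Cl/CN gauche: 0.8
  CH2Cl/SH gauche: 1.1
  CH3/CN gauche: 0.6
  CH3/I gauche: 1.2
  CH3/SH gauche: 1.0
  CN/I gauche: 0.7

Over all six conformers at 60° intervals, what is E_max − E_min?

4.9 kcal/mol

CH2Cl at 0° (eclipsed): H–CH2Cl eclipsed, CN–CH3 eclipsed, SH–H eclipsed; 1.5 + 2.3 + 1.8 = 5.6 kcal/mol.
CH2Cl at 60° (staggered): CN–CH2Cl gauche, CN–CH3 gauche, SH–CH3 gauche; 0.8 + 0.6 + 1.0 = 2.4 kcal/mol.
CH2Cl at 120° (eclipsed): H–H eclipsed, CN–CH2Cl eclipsed, SH–CH3 eclipsed; 1.1 + 2.2 + 2.7 = 6.0 kcal/mol.
CH2Cl at 180° (staggered): CN–CH2Cl gauche, SH–CH2Cl gauche, SH–CH3 gauche; 0.8 + 1.1 + 1.0 = 2.9 kcal/mol.
CH2Cl at 240° (eclipsed): H–CH3 eclipsed, CN–H eclipsed, SH–CH2Cl eclipsed; 1.8 + 1.4 + 3.4 = 6.6 kcal/mol.
CH2Cl at 300° (staggered): CN–CH3 gauche, SH–CH2Cl gauche; 0.6 + 1.1 = 1.7 kcal/mol.
Max at 240° (6.6 kcal/mol), min at 300° (1.7 kcal/mol); barrier = 4.9 kcal/mol.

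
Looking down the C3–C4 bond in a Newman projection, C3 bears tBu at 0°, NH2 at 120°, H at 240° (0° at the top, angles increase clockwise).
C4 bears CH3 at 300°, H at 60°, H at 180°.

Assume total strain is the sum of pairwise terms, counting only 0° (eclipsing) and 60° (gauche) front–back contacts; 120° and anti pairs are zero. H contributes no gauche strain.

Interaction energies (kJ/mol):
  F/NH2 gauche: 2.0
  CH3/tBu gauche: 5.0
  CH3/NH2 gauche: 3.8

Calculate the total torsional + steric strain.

5.0 kJ/mol

This conformer (staggered): tBu–CH3 gauche; 5.0 = 5.0 kJ/mol.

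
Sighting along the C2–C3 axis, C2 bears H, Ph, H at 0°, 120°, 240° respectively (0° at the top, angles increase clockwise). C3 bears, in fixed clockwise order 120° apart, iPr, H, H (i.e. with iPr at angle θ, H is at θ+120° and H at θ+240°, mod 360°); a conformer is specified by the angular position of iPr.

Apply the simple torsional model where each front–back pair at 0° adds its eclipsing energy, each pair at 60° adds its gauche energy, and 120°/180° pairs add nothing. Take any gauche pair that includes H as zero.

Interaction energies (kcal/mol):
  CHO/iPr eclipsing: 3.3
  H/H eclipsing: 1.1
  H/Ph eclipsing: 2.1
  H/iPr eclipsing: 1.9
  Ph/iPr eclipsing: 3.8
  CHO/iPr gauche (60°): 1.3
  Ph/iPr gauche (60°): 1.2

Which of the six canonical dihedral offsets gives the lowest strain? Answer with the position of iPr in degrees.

300°

iPr at 0° (eclipsed): H–iPr eclipsed, Ph–H eclipsed, H–H eclipsed; 1.9 + 2.1 + 1.1 = 5.1 kcal/mol.
iPr at 60° (staggered): Ph–iPr gauche; 1.2 = 1.2 kcal/mol.
iPr at 120° (eclipsed): H–H eclipsed, Ph–iPr eclipsed, H–H eclipsed; 1.1 + 3.8 + 1.1 = 6.0 kcal/mol.
iPr at 180° (staggered): Ph–iPr gauche; 1.2 = 1.2 kcal/mol.
iPr at 240° (eclipsed): H–H eclipsed, Ph–H eclipsed, H–iPr eclipsed; 1.1 + 2.1 + 1.9 = 5.1 kcal/mol.
iPr at 300° (staggered): no non-H gauche contacts → 0.0 kcal/mol.
The minimum (0.0 kcal/mol) occurs with iPr at 300°.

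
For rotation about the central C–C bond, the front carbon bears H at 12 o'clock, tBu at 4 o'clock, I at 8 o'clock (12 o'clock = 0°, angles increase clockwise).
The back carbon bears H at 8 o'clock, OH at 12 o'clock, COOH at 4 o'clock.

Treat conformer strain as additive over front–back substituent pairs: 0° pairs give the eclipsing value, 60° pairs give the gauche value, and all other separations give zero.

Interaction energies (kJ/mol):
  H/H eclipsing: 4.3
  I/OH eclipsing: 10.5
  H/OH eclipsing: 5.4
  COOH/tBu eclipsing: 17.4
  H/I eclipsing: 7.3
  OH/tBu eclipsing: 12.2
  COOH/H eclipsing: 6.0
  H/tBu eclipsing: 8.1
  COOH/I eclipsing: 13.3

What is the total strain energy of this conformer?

30.1 kJ/mol

This conformer (eclipsed): H–OH eclipsed, tBu–COOH eclipsed, I–H eclipsed; 5.4 + 17.4 + 7.3 = 30.1 kJ/mol.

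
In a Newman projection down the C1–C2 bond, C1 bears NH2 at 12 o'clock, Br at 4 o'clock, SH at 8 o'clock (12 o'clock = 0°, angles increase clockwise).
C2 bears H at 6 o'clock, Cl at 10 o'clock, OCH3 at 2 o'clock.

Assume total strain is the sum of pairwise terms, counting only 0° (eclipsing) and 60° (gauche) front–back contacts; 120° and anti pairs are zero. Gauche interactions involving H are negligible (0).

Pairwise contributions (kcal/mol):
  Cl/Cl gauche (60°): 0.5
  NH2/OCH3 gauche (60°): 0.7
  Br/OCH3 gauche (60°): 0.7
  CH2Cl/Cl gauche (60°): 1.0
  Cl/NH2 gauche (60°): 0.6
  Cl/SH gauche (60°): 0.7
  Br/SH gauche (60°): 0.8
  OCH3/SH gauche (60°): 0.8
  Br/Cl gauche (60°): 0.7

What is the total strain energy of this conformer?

This conformer (staggered): NH2(0°)/Cl(300°) gauche 0.6; NH2(0°)/OCH3(60°) gauche 0.7; Br(120°)/OCH3(60°) gauche 0.7; SH(240°)/Cl(300°) gauche 0.7 → 2.7 kcal/mol.

2.7 kcal/mol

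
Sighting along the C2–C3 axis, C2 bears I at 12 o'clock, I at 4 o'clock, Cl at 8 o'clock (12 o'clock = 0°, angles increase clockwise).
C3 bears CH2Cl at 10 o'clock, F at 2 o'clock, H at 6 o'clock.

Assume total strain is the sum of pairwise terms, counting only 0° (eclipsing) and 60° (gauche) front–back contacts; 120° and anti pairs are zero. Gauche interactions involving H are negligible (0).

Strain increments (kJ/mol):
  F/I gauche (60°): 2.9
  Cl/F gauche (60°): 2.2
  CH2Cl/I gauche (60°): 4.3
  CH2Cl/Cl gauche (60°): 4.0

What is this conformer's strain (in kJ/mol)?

This conformer is staggered. I at 0° is gauche with CH2Cl at 300° (4.3); I at 0° is gauche with F at 60° (2.9); I at 120° is gauche with F at 60° (2.9); Cl at 240° is gauche with CH2Cl at 300° (4.0). Total 14.1 kJ/mol.

14.1 kJ/mol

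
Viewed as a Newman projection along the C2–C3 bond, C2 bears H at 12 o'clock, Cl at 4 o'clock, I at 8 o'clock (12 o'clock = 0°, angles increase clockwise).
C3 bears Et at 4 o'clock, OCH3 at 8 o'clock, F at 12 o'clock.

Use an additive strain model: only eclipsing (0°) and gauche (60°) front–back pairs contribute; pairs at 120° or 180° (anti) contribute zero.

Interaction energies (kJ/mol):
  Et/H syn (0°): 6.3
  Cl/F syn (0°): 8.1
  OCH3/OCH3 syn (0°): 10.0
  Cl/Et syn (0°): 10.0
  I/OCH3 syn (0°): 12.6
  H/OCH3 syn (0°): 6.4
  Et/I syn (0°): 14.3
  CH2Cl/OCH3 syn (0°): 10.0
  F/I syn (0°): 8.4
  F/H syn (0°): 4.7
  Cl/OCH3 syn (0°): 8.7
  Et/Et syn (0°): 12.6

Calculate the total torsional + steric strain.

27.3 kJ/mol

This conformer (eclipsed): H(0°)/F(0°) eclipsed 4.7; Cl(120°)/Et(120°) eclipsed 10.0; I(240°)/OCH3(240°) eclipsed 12.6 → 27.3 kJ/mol.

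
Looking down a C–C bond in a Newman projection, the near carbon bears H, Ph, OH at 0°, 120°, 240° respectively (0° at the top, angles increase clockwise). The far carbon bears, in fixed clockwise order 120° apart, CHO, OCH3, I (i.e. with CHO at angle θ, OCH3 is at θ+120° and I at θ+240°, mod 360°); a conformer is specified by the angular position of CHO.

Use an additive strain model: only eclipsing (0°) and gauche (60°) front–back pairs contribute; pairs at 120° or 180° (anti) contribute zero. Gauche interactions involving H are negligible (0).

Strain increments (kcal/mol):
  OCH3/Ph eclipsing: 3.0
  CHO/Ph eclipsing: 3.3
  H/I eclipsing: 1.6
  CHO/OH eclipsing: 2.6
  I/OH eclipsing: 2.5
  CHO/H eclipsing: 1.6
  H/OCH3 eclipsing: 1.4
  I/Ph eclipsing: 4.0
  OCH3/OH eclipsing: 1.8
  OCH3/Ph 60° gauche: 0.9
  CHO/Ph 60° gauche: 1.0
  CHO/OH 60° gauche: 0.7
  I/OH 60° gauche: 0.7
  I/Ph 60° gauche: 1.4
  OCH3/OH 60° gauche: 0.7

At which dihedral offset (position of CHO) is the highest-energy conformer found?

CHO at 0° (eclipsed): H–CHO eclipsed, Ph–OCH3 eclipsed, OH–I eclipsed; 1.6 + 3.0 + 2.5 = 7.1 kcal/mol.
CHO at 60° (staggered): Ph–CHO gauche, Ph–OCH3 gauche, OH–OCH3 gauche, OH–I gauche; 1.0 + 0.9 + 0.7 + 0.7 = 3.3 kcal/mol.
CHO at 120° (eclipsed): H–I eclipsed, Ph–CHO eclipsed, OH–OCH3 eclipsed; 1.6 + 3.3 + 1.8 = 6.7 kcal/mol.
CHO at 180° (staggered): Ph–CHO gauche, Ph–I gauche, OH–CHO gauche, OH–OCH3 gauche; 1.0 + 1.4 + 0.7 + 0.7 = 3.8 kcal/mol.
CHO at 240° (eclipsed): H–OCH3 eclipsed, Ph–I eclipsed, OH–CHO eclipsed; 1.4 + 4.0 + 2.6 = 8.0 kcal/mol.
CHO at 300° (staggered): Ph–OCH3 gauche, Ph–I gauche, OH–CHO gauche, OH–I gauche; 0.9 + 1.4 + 0.7 + 0.7 = 3.7 kcal/mol.
The maximum (8.0 kcal/mol) occurs with CHO at 240°.

240°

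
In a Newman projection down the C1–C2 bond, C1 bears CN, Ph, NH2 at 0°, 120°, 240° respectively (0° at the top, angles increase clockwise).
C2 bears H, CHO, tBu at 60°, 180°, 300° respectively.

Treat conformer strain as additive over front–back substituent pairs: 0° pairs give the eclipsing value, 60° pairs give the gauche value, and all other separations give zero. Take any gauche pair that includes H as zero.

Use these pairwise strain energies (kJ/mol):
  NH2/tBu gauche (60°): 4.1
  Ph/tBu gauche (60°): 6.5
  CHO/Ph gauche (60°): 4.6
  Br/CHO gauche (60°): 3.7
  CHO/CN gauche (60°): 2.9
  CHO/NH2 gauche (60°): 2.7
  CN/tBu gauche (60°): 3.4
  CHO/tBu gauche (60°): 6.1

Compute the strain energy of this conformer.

This conformer (staggered): CN–tBu gauche, Ph–CHO gauche, NH2–CHO gauche, NH2–tBu gauche; 3.4 + 4.6 + 2.7 + 4.1 = 14.8 kJ/mol.

14.8 kJ/mol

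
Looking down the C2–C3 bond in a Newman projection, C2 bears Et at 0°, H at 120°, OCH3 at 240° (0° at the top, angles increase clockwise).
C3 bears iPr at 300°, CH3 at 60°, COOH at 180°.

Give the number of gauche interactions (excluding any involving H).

Non-H gauche pairs: Et(0°)/iPr(300°); Et(0°)/CH3(60°); OCH3(240°)/iPr(300°); OCH3(240°)/COOH(180°) — 4 interactions.

4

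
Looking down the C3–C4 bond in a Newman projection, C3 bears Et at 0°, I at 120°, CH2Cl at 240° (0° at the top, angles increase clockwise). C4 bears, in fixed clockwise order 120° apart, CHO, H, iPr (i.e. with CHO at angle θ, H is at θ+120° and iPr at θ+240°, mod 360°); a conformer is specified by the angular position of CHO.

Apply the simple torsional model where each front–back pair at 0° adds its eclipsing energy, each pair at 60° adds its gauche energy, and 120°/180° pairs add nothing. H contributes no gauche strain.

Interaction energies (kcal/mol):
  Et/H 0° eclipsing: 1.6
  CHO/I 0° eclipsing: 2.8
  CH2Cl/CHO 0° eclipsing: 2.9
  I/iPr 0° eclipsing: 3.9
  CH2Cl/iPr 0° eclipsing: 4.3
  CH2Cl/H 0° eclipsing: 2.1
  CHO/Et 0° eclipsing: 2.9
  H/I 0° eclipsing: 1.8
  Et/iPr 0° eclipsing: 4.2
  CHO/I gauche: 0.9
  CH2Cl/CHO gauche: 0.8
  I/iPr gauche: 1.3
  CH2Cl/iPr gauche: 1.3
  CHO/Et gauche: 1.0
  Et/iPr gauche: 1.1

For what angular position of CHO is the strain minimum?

CHO at 0° (eclipsed): Et(0°)/CHO(0°) eclipsed 2.9; I(120°)/H(120°) eclipsed 1.8; CH2Cl(240°)/iPr(240°) eclipsed 4.3 → 9.0 kcal/mol.
CHO at 60° (staggered): Et(0°)/CHO(60°) gauche 1.0; Et(0°)/iPr(300°) gauche 1.1; I(120°)/CHO(60°) gauche 0.9; CH2Cl(240°)/iPr(300°) gauche 1.3 → 4.3 kcal/mol.
CHO at 120° (eclipsed): Et(0°)/iPr(0°) eclipsed 4.2; I(120°)/CHO(120°) eclipsed 2.8; CH2Cl(240°)/H(240°) eclipsed 2.1 → 9.1 kcal/mol.
CHO at 180° (staggered): Et(0°)/iPr(60°) gauche 1.1; I(120°)/CHO(180°) gauche 0.9; I(120°)/iPr(60°) gauche 1.3; CH2Cl(240°)/CHO(180°) gauche 0.8 → 4.1 kcal/mol.
CHO at 240° (eclipsed): Et(0°)/H(0°) eclipsed 1.6; I(120°)/iPr(120°) eclipsed 3.9; CH2Cl(240°)/CHO(240°) eclipsed 2.9 → 8.4 kcal/mol.
CHO at 300° (staggered): Et(0°)/CHO(300°) gauche 1.0; I(120°)/iPr(180°) gauche 1.3; CH2Cl(240°)/CHO(300°) gauche 0.8; CH2Cl(240°)/iPr(180°) gauche 1.3 → 4.4 kcal/mol.
The minimum (4.1 kcal/mol) occurs with CHO at 180°.

180°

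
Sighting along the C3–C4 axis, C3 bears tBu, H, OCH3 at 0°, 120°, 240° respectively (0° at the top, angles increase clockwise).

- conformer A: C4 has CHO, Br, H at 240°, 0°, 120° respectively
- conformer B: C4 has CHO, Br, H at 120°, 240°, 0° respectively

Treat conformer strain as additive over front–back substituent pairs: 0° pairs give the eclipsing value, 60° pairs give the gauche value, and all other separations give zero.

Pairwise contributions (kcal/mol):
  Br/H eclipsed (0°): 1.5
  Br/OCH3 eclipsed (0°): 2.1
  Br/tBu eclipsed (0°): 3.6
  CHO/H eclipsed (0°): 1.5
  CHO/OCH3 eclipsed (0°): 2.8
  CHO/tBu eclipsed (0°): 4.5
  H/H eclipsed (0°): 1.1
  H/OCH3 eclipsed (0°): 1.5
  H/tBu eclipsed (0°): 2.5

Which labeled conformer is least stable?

A

A (eclipsed): tBu(0°)/Br(0°) eclipsed 3.6; H(120°)/H(120°) eclipsed 1.1; OCH3(240°)/CHO(240°) eclipsed 2.8 → 7.5 kcal/mol.
B (eclipsed): tBu(0°)/H(0°) eclipsed 2.5; H(120°)/CHO(120°) eclipsed 1.5; OCH3(240°)/Br(240°) eclipsed 2.1 → 6.1 kcal/mol.
A has the highest total (7.5 kcal/mol).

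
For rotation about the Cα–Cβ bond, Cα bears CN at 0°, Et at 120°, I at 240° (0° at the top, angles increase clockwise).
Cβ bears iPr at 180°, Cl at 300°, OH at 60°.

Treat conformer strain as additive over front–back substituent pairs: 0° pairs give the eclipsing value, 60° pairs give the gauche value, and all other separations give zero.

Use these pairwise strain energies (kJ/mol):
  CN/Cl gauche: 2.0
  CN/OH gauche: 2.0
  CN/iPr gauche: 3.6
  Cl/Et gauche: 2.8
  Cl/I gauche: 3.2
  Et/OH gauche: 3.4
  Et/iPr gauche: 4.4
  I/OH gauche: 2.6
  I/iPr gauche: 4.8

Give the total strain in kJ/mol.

19.8 kJ/mol

This conformer (staggered): CN–Cl gauche, CN–OH gauche, Et–iPr gauche, Et–OH gauche, I–iPr gauche, I–Cl gauche; 2.0 + 2.0 + 4.4 + 3.4 + 4.8 + 3.2 = 19.8 kJ/mol.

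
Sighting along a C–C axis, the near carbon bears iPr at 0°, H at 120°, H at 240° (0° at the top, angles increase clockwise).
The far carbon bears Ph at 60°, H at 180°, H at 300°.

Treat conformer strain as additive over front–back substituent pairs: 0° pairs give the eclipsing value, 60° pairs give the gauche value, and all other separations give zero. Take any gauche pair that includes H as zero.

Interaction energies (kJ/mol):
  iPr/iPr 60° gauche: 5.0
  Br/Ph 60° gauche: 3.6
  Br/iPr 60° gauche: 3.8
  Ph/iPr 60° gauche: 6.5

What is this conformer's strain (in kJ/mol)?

This conformer (staggered): iPr(0°)/Ph(60°) gauche 6.5 → 6.5 kJ/mol.

6.5 kJ/mol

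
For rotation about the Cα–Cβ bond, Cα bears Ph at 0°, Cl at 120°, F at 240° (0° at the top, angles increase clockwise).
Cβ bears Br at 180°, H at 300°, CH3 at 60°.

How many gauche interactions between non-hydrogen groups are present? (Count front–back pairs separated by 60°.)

Non-H gauche pairs: Ph(0°)/CH3(60°); Cl(120°)/Br(180°); Cl(120°)/CH3(60°); F(240°)/Br(180°) — 4 interactions.

4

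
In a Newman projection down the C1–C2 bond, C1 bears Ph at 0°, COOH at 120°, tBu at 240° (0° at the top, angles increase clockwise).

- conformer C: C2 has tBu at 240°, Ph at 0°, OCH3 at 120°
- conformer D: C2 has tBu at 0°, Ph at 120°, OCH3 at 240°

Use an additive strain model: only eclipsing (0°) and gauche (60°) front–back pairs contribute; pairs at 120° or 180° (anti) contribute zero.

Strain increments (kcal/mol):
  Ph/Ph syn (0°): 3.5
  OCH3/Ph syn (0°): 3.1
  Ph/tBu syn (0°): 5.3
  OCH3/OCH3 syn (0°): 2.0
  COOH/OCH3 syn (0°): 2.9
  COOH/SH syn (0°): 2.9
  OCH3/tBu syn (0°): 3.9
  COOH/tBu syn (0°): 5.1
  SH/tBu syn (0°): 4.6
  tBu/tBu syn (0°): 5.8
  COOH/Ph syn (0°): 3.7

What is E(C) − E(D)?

-0.7 kcal/mol

C (eclipsed): Ph(0°)/Ph(0°) eclipsed 3.5; COOH(120°)/OCH3(120°) eclipsed 2.9; tBu(240°)/tBu(240°) eclipsed 5.8 → 12.2 kcal/mol.
D (eclipsed): Ph(0°)/tBu(0°) eclipsed 5.3; COOH(120°)/Ph(120°) eclipsed 3.7; tBu(240°)/OCH3(240°) eclipsed 3.9 → 12.9 kcal/mol.
E(C) − E(D) = 12.2 − 12.9 = -0.7 kcal/mol.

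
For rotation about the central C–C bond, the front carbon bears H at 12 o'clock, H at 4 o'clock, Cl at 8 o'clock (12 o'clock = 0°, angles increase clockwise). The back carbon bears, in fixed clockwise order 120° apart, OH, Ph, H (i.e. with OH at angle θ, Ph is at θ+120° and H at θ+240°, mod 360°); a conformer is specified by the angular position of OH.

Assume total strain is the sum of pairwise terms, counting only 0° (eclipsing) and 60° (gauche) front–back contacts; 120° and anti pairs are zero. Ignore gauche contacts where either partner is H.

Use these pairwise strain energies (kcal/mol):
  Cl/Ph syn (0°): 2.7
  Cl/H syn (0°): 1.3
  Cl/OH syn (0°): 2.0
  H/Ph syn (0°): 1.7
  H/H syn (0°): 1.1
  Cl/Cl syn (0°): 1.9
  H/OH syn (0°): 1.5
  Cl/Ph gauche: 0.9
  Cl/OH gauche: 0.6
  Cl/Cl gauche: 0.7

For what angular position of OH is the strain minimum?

OH at 0° is eclipsed. H at 0° is eclipsed with OH at 0° (1.5); H at 120° is eclipsed with Ph at 120° (1.7); Cl at 240° is eclipsed with H at 240° (1.3). Total 4.5 kcal/mol.
OH at 60° is staggered. Cl at 240° is gauche with Ph at 180° (0.9). Total 0.9 kcal/mol.
OH at 120° is eclipsed. H at 0° is eclipsed with H at 0° (1.1); H at 120° is eclipsed with OH at 120° (1.5); Cl at 240° is eclipsed with Ph at 240° (2.7). Total 5.3 kcal/mol.
OH at 180° is staggered. Cl at 240° is gauche with OH at 180° (0.6); Cl at 240° is gauche with Ph at 300° (0.9). Total 1.5 kcal/mol.
OH at 240° is eclipsed. H at 0° is eclipsed with Ph at 0° (1.7); H at 120° is eclipsed with H at 120° (1.1); Cl at 240° is eclipsed with OH at 240° (2.0). Total 4.8 kcal/mol.
OH at 300° is staggered. Cl at 240° is gauche with OH at 300° (0.6). Total 0.6 kcal/mol.
The minimum (0.6 kcal/mol) occurs with OH at 300°.

300°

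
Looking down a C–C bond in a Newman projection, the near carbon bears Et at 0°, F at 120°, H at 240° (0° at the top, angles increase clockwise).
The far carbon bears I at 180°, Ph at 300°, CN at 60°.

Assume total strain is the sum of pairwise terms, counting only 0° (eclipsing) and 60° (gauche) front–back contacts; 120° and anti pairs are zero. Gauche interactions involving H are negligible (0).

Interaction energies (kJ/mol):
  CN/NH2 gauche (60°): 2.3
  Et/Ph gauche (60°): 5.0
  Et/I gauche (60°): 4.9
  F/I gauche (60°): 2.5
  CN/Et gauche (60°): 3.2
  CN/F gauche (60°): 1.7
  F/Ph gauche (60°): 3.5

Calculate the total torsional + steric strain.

12.4 kJ/mol

This conformer (staggered): Et–Ph gauche, Et–CN gauche, F–I gauche, F–CN gauche; 5.0 + 3.2 + 2.5 + 1.7 = 12.4 kJ/mol.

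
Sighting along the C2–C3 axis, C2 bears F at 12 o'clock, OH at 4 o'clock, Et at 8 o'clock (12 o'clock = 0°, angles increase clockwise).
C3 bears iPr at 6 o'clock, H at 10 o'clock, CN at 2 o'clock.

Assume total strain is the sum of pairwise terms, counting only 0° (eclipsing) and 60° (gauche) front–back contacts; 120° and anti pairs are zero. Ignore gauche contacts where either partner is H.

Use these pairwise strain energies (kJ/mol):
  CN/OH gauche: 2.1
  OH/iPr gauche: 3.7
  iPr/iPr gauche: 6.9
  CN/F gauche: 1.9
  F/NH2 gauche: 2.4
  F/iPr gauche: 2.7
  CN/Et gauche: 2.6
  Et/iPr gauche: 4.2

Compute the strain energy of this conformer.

This conformer (staggered): F–CN gauche, OH–iPr gauche, OH–CN gauche, Et–iPr gauche; 1.9 + 3.7 + 2.1 + 4.2 = 11.9 kJ/mol.

11.9 kJ/mol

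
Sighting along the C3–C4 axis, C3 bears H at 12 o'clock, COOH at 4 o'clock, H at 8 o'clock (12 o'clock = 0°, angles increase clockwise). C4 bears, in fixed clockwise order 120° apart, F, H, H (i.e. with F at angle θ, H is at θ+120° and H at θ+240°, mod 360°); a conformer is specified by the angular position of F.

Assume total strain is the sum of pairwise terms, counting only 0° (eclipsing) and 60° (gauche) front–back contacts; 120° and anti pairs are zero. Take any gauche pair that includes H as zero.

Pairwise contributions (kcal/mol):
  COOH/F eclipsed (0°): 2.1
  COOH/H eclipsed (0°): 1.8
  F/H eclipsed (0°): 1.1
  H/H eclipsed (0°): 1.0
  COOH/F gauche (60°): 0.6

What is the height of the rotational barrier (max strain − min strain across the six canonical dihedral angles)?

F at 0° is eclipsed. H at 0° is eclipsed with F at 0° (1.1); COOH at 120° is eclipsed with H at 120° (1.8); H at 240° is eclipsed with H at 240° (1.0). Total 3.9 kcal/mol.
F at 60° is staggered. COOH at 120° is gauche with F at 60° (0.6). Total 0.6 kcal/mol.
F at 120° is eclipsed. H at 0° is eclipsed with H at 0° (1.0); COOH at 120° is eclipsed with F at 120° (2.1); H at 240° is eclipsed with H at 240° (1.0). Total 4.1 kcal/mol.
F at 180° is staggered. COOH at 120° is gauche with F at 180° (0.6). Total 0.6 kcal/mol.
F at 240° is eclipsed. H at 0° is eclipsed with H at 0° (1.0); COOH at 120° is eclipsed with H at 120° (1.8); H at 240° is eclipsed with F at 240° (1.1). Total 3.9 kcal/mol.
F at 300° (staggered): no non-H gauche contacts → 0.0 kcal/mol.
Max at 120° (4.1 kcal/mol), min at 300° (0.0 kcal/mol); barrier = 4.1 kcal/mol.

4.1 kcal/mol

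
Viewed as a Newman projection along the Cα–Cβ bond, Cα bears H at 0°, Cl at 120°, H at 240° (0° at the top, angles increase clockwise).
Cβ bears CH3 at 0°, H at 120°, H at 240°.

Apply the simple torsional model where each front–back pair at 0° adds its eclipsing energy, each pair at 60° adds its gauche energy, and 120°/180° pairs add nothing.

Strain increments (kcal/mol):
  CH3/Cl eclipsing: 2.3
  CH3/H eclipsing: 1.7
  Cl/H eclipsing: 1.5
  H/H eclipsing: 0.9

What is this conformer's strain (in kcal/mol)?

4.1 kcal/mol

This conformer (eclipsed): H(0°)/CH3(0°) eclipsed 1.7; Cl(120°)/H(120°) eclipsed 1.5; H(240°)/H(240°) eclipsed 0.9 → 4.1 kcal/mol.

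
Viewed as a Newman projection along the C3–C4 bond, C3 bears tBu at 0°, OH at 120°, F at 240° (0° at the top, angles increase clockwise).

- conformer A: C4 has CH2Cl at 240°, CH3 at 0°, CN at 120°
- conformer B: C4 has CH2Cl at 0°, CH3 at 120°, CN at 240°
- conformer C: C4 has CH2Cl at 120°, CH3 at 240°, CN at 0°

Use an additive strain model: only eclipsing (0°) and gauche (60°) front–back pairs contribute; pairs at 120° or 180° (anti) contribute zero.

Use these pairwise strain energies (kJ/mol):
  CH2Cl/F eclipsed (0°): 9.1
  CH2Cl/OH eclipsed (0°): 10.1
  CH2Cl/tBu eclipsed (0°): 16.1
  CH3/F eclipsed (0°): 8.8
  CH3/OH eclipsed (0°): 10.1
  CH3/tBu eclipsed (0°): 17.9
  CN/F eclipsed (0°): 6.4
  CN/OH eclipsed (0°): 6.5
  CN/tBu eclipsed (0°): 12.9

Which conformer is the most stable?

A (eclipsed): tBu–CH3 eclipsed, OH–CN eclipsed, F–CH2Cl eclipsed; 17.9 + 6.5 + 9.1 = 33.5 kJ/mol.
B (eclipsed): tBu–CH2Cl eclipsed, OH–CH3 eclipsed, F–CN eclipsed; 16.1 + 10.1 + 6.4 = 32.6 kJ/mol.
C (eclipsed): tBu–CN eclipsed, OH–CH2Cl eclipsed, F–CH3 eclipsed; 12.9 + 10.1 + 8.8 = 31.8 kJ/mol.
C has the lowest total (31.8 kJ/mol).

C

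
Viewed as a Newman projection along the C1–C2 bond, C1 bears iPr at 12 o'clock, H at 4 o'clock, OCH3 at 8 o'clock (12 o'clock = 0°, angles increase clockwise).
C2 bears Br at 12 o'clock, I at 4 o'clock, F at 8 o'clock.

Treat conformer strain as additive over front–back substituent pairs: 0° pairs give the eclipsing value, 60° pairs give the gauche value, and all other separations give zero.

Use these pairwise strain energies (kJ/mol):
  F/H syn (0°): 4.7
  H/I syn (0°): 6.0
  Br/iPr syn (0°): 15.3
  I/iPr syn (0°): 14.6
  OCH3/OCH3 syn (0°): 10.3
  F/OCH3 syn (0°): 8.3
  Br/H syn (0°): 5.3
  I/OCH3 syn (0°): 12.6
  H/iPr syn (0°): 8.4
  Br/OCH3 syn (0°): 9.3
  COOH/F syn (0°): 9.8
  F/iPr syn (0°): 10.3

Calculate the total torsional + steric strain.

29.6 kJ/mol

This conformer is eclipsed. iPr at 0° is eclipsed with Br at 0° (15.3); H at 120° is eclipsed with I at 120° (6.0); OCH3 at 240° is eclipsed with F at 240° (8.3). Total 29.6 kJ/mol.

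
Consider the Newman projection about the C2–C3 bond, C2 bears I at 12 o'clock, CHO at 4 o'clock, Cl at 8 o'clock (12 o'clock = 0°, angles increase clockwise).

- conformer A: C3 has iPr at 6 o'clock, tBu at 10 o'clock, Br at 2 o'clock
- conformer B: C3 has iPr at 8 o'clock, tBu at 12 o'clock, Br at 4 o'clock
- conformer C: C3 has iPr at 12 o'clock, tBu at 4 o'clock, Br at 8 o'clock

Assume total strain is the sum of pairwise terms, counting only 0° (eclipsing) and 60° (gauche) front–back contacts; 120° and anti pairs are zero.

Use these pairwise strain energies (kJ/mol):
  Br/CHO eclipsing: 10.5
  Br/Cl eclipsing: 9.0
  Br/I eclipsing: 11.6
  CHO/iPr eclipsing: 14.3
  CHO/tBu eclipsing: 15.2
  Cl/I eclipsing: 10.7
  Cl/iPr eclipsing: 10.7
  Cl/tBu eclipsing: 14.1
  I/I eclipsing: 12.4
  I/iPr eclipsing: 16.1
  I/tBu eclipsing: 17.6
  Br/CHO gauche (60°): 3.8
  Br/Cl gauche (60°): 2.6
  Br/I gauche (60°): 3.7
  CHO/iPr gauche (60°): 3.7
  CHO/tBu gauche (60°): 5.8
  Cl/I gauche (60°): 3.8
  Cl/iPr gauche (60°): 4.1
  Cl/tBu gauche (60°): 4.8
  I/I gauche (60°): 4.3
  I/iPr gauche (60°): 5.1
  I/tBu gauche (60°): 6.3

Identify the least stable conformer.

C

A (staggered): I–tBu gauche, I–Br gauche, CHO–iPr gauche, CHO–Br gauche, Cl–iPr gauche, Cl–tBu gauche; 6.3 + 3.7 + 3.7 + 3.8 + 4.1 + 4.8 = 26.4 kJ/mol.
B (eclipsed): I–tBu eclipsed, CHO–Br eclipsed, Cl–iPr eclipsed; 17.6 + 10.5 + 10.7 = 38.8 kJ/mol.
C (eclipsed): I–iPr eclipsed, CHO–tBu eclipsed, Cl–Br eclipsed; 16.1 + 15.2 + 9.0 = 40.3 kJ/mol.
C has the highest total (40.3 kJ/mol).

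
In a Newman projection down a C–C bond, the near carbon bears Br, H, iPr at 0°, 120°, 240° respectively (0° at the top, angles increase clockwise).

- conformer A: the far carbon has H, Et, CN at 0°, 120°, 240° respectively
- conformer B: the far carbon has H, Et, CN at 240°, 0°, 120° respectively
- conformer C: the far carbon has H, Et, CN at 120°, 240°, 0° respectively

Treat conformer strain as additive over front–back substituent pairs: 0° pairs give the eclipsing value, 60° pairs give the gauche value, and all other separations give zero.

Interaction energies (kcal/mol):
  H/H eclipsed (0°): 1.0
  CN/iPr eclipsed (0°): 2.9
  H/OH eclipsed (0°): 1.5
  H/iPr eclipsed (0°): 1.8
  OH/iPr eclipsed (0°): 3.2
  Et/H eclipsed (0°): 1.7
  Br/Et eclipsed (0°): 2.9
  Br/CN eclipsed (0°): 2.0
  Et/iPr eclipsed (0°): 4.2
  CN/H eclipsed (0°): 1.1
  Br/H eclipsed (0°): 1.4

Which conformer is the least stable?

C

A is eclipsed. Br at 0° is eclipsed with H at 0° (1.4); H at 120° is eclipsed with Et at 120° (1.7); iPr at 240° is eclipsed with CN at 240° (2.9). Total 6.0 kcal/mol.
B is eclipsed. Br at 0° is eclipsed with Et at 0° (2.9); H at 120° is eclipsed with CN at 120° (1.1); iPr at 240° is eclipsed with H at 240° (1.8). Total 5.8 kcal/mol.
C is eclipsed. Br at 0° is eclipsed with CN at 0° (2.0); H at 120° is eclipsed with H at 120° (1.0); iPr at 240° is eclipsed with Et at 240° (4.2). Total 7.2 kcal/mol.
C has the highest total (7.2 kcal/mol).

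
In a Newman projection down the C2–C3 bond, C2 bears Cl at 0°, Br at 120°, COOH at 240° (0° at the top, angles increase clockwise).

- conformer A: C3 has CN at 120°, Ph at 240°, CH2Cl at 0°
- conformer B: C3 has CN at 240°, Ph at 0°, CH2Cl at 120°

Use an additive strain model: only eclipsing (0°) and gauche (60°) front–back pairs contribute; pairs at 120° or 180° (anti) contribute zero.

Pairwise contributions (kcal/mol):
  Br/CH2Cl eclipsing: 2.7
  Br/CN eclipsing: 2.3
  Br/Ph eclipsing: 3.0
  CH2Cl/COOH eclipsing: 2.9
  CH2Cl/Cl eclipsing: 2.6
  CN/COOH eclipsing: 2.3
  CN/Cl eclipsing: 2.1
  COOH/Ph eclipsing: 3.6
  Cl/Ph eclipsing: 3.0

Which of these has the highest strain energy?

A

A (eclipsed): Cl(0°)/CH2Cl(0°) eclipsed 2.6; Br(120°)/CN(120°) eclipsed 2.3; COOH(240°)/Ph(240°) eclipsed 3.6 → 8.5 kcal/mol.
B (eclipsed): Cl(0°)/Ph(0°) eclipsed 3.0; Br(120°)/CH2Cl(120°) eclipsed 2.7; COOH(240°)/CN(240°) eclipsed 2.3 → 8.0 kcal/mol.
A has the highest total (8.5 kcal/mol).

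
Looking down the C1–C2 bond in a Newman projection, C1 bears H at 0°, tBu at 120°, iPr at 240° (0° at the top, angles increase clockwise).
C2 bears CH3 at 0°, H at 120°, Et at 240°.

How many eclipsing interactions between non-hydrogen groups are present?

1

Non-H eclipsing pairs: iPr(240°)/Et(240°) — 1 interaction.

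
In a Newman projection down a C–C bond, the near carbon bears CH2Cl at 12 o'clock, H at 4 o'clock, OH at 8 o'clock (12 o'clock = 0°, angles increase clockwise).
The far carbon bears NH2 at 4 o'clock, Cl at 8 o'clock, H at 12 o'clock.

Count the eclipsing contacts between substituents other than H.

1

Non-H eclipsing pairs: OH(240°)/Cl(240°) — 1 interaction.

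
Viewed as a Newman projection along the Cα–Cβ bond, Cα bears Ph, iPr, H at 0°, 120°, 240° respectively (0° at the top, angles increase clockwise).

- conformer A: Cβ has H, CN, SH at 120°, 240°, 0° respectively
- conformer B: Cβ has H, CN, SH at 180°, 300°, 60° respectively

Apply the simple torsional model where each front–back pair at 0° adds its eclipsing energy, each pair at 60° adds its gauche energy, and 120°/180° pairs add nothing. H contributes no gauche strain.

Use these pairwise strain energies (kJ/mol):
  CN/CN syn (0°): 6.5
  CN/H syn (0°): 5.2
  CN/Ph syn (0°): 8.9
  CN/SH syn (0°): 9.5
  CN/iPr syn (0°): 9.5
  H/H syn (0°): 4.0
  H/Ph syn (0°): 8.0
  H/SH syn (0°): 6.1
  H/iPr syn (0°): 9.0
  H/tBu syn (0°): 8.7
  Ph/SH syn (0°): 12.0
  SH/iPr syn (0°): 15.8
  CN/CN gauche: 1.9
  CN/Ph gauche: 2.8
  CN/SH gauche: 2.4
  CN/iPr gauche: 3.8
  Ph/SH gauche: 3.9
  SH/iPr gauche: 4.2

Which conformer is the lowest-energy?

B

A is eclipsed. Ph at 0° is eclipsed with SH at 0° (12.0); iPr at 120° is eclipsed with H at 120° (9.0); H at 240° is eclipsed with CN at 240° (5.2). Total 26.2 kJ/mol.
B is staggered. Ph at 0° is gauche with CN at 300° (2.8); Ph at 0° is gauche with SH at 60° (3.9); iPr at 120° is gauche with SH at 60° (4.2). Total 10.9 kJ/mol.
B has the lowest total (10.9 kJ/mol).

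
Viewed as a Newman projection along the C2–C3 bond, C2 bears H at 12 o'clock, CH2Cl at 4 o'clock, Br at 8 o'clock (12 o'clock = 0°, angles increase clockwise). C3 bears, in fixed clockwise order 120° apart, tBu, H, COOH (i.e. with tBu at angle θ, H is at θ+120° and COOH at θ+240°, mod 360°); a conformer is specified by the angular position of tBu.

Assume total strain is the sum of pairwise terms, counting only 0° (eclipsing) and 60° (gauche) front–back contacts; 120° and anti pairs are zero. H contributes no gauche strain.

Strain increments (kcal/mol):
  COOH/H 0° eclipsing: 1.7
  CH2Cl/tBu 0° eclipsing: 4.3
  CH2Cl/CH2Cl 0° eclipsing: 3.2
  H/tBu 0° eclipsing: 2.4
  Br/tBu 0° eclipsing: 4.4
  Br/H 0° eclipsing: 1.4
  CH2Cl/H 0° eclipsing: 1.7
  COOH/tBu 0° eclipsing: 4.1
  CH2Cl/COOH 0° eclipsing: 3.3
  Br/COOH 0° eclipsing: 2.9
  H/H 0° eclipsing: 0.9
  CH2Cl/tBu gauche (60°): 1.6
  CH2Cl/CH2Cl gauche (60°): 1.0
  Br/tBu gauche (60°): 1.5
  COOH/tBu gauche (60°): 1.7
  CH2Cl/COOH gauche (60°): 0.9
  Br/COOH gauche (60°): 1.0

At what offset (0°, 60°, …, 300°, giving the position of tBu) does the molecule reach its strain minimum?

60°

tBu at 0° (eclipsed): H(0°)/tBu(0°) eclipsed 2.4; CH2Cl(120°)/H(120°) eclipsed 1.7; Br(240°)/COOH(240°) eclipsed 2.9 → 7.0 kcal/mol.
tBu at 60° (staggered): CH2Cl(120°)/tBu(60°) gauche 1.6; Br(240°)/COOH(300°) gauche 1.0 → 2.6 kcal/mol.
tBu at 120° (eclipsed): H(0°)/COOH(0°) eclipsed 1.7; CH2Cl(120°)/tBu(120°) eclipsed 4.3; Br(240°)/H(240°) eclipsed 1.4 → 7.4 kcal/mol.
tBu at 180° (staggered): CH2Cl(120°)/tBu(180°) gauche 1.6; CH2Cl(120°)/COOH(60°) gauche 0.9; Br(240°)/tBu(180°) gauche 1.5 → 4.0 kcal/mol.
tBu at 240° (eclipsed): H(0°)/H(0°) eclipsed 0.9; CH2Cl(120°)/COOH(120°) eclipsed 3.3; Br(240°)/tBu(240°) eclipsed 4.4 → 8.6 kcal/mol.
tBu at 300° (staggered): CH2Cl(120°)/COOH(180°) gauche 0.9; Br(240°)/tBu(300°) gauche 1.5; Br(240°)/COOH(180°) gauche 1.0 → 3.4 kcal/mol.
The minimum (2.6 kcal/mol) occurs with tBu at 60°.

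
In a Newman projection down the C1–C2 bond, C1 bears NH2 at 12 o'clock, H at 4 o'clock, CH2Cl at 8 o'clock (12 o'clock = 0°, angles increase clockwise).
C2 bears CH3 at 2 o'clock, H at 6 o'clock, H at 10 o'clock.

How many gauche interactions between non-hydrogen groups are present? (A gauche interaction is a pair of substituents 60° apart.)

1

Non-H gauche pairs: NH2(0°)/CH3(60°) — 1 interaction.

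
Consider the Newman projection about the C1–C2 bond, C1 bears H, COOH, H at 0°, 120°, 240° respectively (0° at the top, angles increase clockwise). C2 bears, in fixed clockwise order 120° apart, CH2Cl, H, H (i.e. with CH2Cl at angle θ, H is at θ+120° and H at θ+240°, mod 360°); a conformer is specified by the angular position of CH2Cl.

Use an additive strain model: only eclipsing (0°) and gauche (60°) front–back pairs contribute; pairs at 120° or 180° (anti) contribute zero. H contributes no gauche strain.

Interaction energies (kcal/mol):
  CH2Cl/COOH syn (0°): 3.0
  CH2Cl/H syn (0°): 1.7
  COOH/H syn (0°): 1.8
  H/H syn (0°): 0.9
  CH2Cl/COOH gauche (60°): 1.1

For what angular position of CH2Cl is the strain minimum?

300°

CH2Cl at 0° (eclipsed): H–CH2Cl eclipsed, COOH–H eclipsed, H–H eclipsed; 1.7 + 1.8 + 0.9 = 4.4 kcal/mol.
CH2Cl at 60° (staggered): COOH–CH2Cl gauche; 1.1 = 1.1 kcal/mol.
CH2Cl at 120° (eclipsed): H–H eclipsed, COOH–CH2Cl eclipsed, H–H eclipsed; 0.9 + 3.0 + 0.9 = 4.8 kcal/mol.
CH2Cl at 180° (staggered): COOH–CH2Cl gauche; 1.1 = 1.1 kcal/mol.
CH2Cl at 240° (eclipsed): H–H eclipsed, COOH–H eclipsed, H–CH2Cl eclipsed; 0.9 + 1.8 + 1.7 = 4.4 kcal/mol.
CH2Cl at 300° (staggered): no non-H gauche contacts → 0.0 kcal/mol.
The minimum (0.0 kcal/mol) occurs with CH2Cl at 300°.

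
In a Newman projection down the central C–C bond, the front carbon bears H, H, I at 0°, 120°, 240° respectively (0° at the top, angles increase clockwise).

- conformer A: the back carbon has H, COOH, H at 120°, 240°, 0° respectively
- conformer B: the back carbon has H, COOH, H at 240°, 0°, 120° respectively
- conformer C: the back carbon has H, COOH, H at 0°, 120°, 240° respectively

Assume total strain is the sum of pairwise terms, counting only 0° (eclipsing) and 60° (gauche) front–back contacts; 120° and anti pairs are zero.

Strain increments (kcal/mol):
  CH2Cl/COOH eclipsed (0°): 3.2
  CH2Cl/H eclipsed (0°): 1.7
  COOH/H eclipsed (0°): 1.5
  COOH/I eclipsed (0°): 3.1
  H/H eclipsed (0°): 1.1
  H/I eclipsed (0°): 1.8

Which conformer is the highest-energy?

A

A (eclipsed): H(0°)/H(0°) eclipsed 1.1; H(120°)/H(120°) eclipsed 1.1; I(240°)/COOH(240°) eclipsed 3.1 → 5.3 kcal/mol.
B (eclipsed): H(0°)/COOH(0°) eclipsed 1.5; H(120°)/H(120°) eclipsed 1.1; I(240°)/H(240°) eclipsed 1.8 → 4.4 kcal/mol.
C (eclipsed): H(0°)/H(0°) eclipsed 1.1; H(120°)/COOH(120°) eclipsed 1.5; I(240°)/H(240°) eclipsed 1.8 → 4.4 kcal/mol.
A has the highest total (5.3 kcal/mol).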